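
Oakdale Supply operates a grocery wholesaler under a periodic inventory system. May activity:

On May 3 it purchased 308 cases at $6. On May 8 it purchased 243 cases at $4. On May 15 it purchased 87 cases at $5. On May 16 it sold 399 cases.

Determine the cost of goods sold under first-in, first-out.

May 16, 399 sold [FIFO — oldest first]: 308 @ $6 + 91 @ $4 = $2,212
Ending inventory: 152 @ $4 + 87 @ $5 = $1,043

COGS = $2,212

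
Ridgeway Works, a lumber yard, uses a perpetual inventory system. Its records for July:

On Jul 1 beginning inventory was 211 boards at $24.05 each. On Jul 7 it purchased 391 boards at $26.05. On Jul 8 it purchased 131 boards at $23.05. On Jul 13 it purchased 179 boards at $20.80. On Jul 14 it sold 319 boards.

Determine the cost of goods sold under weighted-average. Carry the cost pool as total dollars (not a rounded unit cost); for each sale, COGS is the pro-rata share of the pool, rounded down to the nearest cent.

After Jul 1: 211 on hand, pool $5,074.55 (≈ $24.0500 each)
After Jul 7: 602 on hand, pool $15,260.10 (≈ $25.3490 each)
After Jul 8: 733 on hand, pool $18,279.65 (≈ $24.9381 each)
After Jul 13: 912 on hand, pool $22,002.85 (≈ $24.1259 each)
Jul 14, sell 319: 319/912 × $22,002.85 → $7,696.17
Ending inventory (cost pool remaining) = $14,306.68
Check: goods available $22,002.85 = COGS $7,696.17 + ending $14,306.68

COGS = $7,696.17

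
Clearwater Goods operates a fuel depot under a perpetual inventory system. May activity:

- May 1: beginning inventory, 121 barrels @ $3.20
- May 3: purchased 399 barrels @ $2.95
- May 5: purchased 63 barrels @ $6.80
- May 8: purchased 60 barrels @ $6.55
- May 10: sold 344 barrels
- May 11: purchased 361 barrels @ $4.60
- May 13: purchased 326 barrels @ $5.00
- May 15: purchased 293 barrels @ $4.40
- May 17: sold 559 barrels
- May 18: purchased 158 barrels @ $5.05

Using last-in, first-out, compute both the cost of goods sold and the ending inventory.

May 10, 344 sold [LIFO — newest first]: 60 @ $6.55 + 63 @ $6.80 + 221 @ $2.95 = $1,473.35
May 17, 559 sold [LIFO — newest first]: 293 @ $4.40 + 266 @ $5.00 = $2,619.20
Total COGS = $1,473.35 + $2,619.20 = $4,092.55
Ending inventory: 121 @ $3.20 + 178 @ $2.95 + 361 @ $4.60 + 60 @ $5.00 + 158 @ $5.05 = $3,670.80

COGS = $4,092.55; ending inventory = $3,670.80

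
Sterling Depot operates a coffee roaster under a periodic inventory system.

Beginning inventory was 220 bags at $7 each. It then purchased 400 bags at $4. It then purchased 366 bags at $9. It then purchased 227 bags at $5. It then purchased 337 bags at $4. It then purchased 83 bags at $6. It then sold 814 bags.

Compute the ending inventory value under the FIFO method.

Sale 1 (814) [FIFO — oldest first]: 220 @ $7 + 400 @ $4 + 194 @ $9 = $4,886
Ending inventory: 172 @ $9 + 227 @ $5 + 337 @ $4 + 83 @ $6 = $4,529
Check: goods available $9,415 = COGS $4,886 + ending $4,529

Ending inventory = $4,529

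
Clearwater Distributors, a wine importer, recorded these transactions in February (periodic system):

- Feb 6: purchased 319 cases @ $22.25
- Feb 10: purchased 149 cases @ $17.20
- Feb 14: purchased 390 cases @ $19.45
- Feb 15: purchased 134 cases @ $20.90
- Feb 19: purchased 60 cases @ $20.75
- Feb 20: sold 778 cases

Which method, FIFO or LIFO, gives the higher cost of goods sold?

FIFO COGS: 319 @ $22.25 + 149 @ $17.20 + 310 @ $19.45 = $15,690.05
LIFO COGS: 60 @ $20.75 + 134 @ $20.90 + 390 @ $19.45 + 149 @ $17.20 + 45 @ $22.25 = $15,195.15

FIFO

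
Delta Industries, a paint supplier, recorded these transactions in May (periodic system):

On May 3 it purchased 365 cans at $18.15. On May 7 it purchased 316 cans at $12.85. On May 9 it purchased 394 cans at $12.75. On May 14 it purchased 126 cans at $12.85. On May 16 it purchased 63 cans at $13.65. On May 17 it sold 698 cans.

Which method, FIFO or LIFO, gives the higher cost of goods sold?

FIFO

FIFO COGS: 365 @ $18.15 + 316 @ $12.85 + 17 @ $12.75 = $10,902.10
LIFO COGS: 63 @ $13.65 + 126 @ $12.85 + 394 @ $12.75 + 115 @ $12.85 = $8,980.30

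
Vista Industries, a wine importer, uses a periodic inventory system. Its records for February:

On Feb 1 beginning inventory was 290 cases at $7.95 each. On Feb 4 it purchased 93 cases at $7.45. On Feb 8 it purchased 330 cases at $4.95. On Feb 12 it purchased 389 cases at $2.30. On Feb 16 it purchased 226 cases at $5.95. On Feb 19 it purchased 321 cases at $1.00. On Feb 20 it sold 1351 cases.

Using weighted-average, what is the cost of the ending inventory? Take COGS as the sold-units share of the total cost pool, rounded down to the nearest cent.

Feb 20, sell 1351: 1351/1649 × $7,192.25 → $5,892.49
Ending inventory (cost pool remaining) = $1,299.76
Check: goods available $7,192.25 = COGS $5,892.49 + ending $1,299.76

Ending inventory = $1,299.76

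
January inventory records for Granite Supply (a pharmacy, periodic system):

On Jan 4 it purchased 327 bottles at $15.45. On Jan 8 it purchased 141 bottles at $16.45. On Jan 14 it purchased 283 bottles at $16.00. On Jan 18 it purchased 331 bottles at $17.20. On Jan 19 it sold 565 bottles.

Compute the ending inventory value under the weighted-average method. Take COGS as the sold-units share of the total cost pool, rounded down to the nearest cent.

Ending inventory = $8,406.18

Jan 19, sell 565: 565/1082 × $17,592.80 → $9,186.62
Ending inventory (cost pool remaining) = $8,406.18
Check: goods available $17,592.80 = COGS $9,186.62 + ending $8,406.18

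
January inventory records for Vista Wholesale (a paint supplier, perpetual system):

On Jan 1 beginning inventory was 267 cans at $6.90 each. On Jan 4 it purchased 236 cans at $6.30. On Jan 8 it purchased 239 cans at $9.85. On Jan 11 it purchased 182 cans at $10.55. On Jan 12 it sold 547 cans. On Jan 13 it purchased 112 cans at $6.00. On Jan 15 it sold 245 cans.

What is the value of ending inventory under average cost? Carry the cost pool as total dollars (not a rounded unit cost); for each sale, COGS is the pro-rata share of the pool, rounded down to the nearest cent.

Ending inventory = $1,883.27

After Jan 1: 267 on hand, pool $1,842.30 (≈ $6.9000 each)
After Jan 4: 503 on hand, pool $3,329.10 (≈ $6.6185 each)
After Jan 8: 742 on hand, pool $5,683.25 (≈ $7.6594 each)
After Jan 11: 924 on hand, pool $7,603.35 (≈ $8.2287 each)
Jan 12, sell 547: 547/924 × $7,603.35 → $4,501.11
After Jan 13: 489 on hand, pool $3,774.24 (≈ $7.7183 each)
Jan 15, sell 245: 245/489 × $3,774.24 → $1,890.97
Total COGS = $4,501.11 + $1,890.97 = $6,392.08
Ending inventory (cost pool remaining) = $1,883.27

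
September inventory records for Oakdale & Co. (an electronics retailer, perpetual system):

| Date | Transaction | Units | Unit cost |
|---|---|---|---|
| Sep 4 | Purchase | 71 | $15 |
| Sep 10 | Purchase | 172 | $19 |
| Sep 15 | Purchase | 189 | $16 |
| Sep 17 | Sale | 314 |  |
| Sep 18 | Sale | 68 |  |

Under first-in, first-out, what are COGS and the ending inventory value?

Sep 17, 314 sold [FIFO — oldest first]: 71 @ $15 + 172 @ $19 + 71 @ $16 = $5,469
Sep 18, 68 sold [FIFO — oldest first]: 68 @ $16 = $1,088
Total COGS = $5,469 + $1,088 = $6,557
Ending inventory: 50 @ $16 = $800
Check: goods available $7,357 = COGS $6,557 + ending $800

COGS = $6,557; ending inventory = $800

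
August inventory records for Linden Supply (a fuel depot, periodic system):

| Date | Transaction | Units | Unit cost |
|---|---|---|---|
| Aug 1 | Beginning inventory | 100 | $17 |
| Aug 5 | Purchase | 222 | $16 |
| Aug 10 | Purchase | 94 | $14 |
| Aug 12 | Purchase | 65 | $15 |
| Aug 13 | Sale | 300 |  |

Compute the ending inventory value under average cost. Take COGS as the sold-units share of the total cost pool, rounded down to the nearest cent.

Aug 13, sell 300: 300/481 × $7,543.00 → $4,704.57
Ending inventory (cost pool remaining) = $2,838.43

Ending inventory = $2,838.43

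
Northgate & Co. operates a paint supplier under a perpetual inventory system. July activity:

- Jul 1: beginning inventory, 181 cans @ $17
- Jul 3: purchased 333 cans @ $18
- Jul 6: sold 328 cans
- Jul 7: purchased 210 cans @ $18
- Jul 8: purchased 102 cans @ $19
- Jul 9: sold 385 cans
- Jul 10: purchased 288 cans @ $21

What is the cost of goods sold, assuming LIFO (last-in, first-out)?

COGS = $12,868

Jul 6, 328 sold [LIFO — newest first]: 328 @ $18 = $5,904
Jul 9, 385 sold [LIFO — newest first]: 102 @ $19 + 210 @ $18 + 5 @ $18 + 68 @ $17 = $6,964
Total COGS = $5,904 + $6,964 = $12,868
Ending inventory: 113 @ $17 + 288 @ $21 = $7,969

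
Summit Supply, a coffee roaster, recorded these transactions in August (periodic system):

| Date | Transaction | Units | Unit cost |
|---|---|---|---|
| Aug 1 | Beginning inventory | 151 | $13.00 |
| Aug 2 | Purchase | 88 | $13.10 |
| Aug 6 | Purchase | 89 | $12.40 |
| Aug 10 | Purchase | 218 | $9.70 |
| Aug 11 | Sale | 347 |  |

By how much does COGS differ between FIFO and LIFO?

FIFO COGS: 151 @ $13.00 + 88 @ $13.10 + 89 @ $12.40 + 19 @ $9.70 = $4,403.70
LIFO COGS: 218 @ $9.70 + 89 @ $12.40 + 40 @ $13.10 = $3,742.20
Difference = |$4,403.70 − $3,742.20| = $661.50

$661.50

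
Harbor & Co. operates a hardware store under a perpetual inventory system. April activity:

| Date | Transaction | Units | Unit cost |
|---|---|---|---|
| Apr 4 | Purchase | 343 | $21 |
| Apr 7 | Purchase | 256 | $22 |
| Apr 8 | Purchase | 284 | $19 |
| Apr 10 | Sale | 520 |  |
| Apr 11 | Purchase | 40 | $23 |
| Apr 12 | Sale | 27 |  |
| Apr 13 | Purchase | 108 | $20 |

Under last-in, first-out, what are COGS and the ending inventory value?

Apr 10, 520 sold [LIFO — newest first]: 284 @ $19 + 236 @ $22 = $10,588
Apr 12, 27 sold [LIFO — newest first]: 27 @ $23 = $621
Total COGS = $10,588 + $621 = $11,209
Ending inventory: 343 @ $21 + 20 @ $22 + 13 @ $23 + 108 @ $20 = $10,102

COGS = $11,209; ending inventory = $10,102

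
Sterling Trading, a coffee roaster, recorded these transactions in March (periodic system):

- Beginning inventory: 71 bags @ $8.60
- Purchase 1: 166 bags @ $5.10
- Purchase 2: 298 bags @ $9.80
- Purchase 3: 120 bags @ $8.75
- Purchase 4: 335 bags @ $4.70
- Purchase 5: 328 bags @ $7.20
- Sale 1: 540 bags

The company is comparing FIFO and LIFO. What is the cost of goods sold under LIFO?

COGS = $3,358.00

FIFO COGS: 71 @ $8.60 + 166 @ $5.10 + 298 @ $9.80 + 5 @ $8.75 = $4,421.35
LIFO COGS: 328 @ $7.20 + 212 @ $4.70 = $3,358.00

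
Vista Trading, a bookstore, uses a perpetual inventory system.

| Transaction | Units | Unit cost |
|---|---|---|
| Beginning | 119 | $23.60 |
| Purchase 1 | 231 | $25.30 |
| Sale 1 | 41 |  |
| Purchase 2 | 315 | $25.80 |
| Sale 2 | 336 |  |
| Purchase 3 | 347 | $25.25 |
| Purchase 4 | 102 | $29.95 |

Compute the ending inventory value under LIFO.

Ending inventory = $18,900.75

Sale 1 (41) [LIFO — newest first]: 41 @ $25.30 = $1,037.30
Sale 2 (336) [LIFO — newest first]: 315 @ $25.80 + 21 @ $25.30 = $8,658.30
Total COGS = $1,037.30 + $8,658.30 = $9,695.60
Ending inventory: 119 @ $23.60 + 169 @ $25.30 + 347 @ $25.25 + 102 @ $29.95 = $18,900.75
Check: goods available $28,596.35 = COGS $9,695.60 + ending $18,900.75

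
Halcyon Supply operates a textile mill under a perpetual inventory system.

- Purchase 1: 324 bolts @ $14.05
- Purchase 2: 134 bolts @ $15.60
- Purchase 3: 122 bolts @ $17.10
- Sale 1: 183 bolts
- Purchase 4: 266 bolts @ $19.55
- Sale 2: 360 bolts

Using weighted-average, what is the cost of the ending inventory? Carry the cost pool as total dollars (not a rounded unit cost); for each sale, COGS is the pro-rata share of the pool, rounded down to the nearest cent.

After Purchase 1: 324 on hand, pool $4,552.20 (≈ $14.0500 each)
After Purchase 2: 458 on hand, pool $6,642.60 (≈ $14.5035 each)
After Purchase 3: 580 on hand, pool $8,728.80 (≈ $15.0497 each)
Sale 1, sell 183: 183/580 × $8,728.80 → $2,754.08
After Purchase 4: 663 on hand, pool $11,175.02 (≈ $16.8552 each)
Sale 2, sell 360: 360/663 × $11,175.02 → $6,067.88
Total COGS = $2,754.08 + $6,067.88 = $8,821.96
Ending inventory (cost pool remaining) = $5,107.14
Check: goods available $13,929.10 = COGS $8,821.96 + ending $5,107.14

Ending inventory = $5,107.14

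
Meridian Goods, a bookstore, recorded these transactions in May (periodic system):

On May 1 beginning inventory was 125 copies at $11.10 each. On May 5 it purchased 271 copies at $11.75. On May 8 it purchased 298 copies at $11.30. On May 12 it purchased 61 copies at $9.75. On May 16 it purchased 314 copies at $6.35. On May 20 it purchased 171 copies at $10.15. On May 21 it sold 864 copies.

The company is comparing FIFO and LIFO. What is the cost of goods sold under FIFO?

FIFO COGS: 125 @ $11.10 + 271 @ $11.75 + 298 @ $11.30 + 61 @ $9.75 + 109 @ $6.35 = $9,226.05
LIFO COGS: 171 @ $10.15 + 314 @ $6.35 + 61 @ $9.75 + 298 @ $11.30 + 20 @ $11.75 = $7,926.70

COGS = $9,226.05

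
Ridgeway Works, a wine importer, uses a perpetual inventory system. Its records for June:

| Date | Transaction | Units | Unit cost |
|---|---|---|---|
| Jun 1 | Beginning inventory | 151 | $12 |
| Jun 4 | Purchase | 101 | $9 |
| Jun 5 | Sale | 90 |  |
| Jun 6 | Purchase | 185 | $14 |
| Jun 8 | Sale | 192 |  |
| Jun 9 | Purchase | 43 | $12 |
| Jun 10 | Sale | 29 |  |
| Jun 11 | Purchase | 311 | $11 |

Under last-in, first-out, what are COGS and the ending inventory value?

Jun 5, 90 sold [LIFO — newest first]: 90 @ $9 = $810
Jun 8, 192 sold [LIFO — newest first]: 185 @ $14 + 7 @ $9 = $2,653
Jun 10, 29 sold [LIFO — newest first]: 29 @ $12 = $348
Total COGS = $810 + $2,653 + $348 = $3,811
Ending inventory: 151 @ $12 + 4 @ $9 + 14 @ $12 + 311 @ $11 = $5,437
Check: goods available $9,248 = COGS $3,811 + ending $5,437

COGS = $3,811; ending inventory = $5,437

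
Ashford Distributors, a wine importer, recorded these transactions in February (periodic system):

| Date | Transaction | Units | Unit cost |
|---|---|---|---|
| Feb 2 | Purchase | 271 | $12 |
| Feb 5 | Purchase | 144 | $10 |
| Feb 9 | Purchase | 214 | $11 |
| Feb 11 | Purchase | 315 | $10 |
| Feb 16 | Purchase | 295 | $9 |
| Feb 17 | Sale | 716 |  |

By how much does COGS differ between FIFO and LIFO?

$945

FIFO COGS: 271 @ $12 + 144 @ $10 + 214 @ $11 + 87 @ $10 = $7,916
LIFO COGS: 295 @ $9 + 315 @ $10 + 106 @ $11 = $6,971
Difference = |$7,916 − $6,971| = $945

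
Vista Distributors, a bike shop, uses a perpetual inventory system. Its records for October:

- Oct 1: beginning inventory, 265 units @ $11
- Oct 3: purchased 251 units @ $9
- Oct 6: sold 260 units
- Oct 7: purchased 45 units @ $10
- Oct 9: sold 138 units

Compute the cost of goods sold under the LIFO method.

Oct 6, 260 sold [LIFO — newest first]: 251 @ $9 + 9 @ $11 = $2,358
Oct 9, 138 sold [LIFO — newest first]: 45 @ $10 + 93 @ $11 = $1,473
Total COGS = $2,358 + $1,473 = $3,831
Ending inventory: 163 @ $11 = $1,793
Check: goods available $5,624 = COGS $3,831 + ending $1,793

COGS = $3,831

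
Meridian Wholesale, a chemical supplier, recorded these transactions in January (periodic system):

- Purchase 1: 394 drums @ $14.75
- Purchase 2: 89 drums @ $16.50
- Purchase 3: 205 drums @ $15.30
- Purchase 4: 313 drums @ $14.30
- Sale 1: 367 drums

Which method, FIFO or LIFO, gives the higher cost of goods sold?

FIFO

FIFO COGS: 367 @ $14.75 = $5,413.25
LIFO COGS: 313 @ $14.30 + 54 @ $15.30 = $5,302.10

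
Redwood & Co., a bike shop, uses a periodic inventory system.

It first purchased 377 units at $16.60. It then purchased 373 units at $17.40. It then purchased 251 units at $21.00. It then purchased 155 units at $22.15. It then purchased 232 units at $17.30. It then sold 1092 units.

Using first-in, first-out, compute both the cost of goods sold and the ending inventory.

COGS = $20,035.05; ending inventory = $5,431.20

Sale 1 (1092) [FIFO — oldest first]: 377 @ $16.60 + 373 @ $17.40 + 251 @ $21.00 + 91 @ $22.15 = $20,035.05
Ending inventory: 64 @ $22.15 + 232 @ $17.30 = $5,431.20
Check: goods available $25,466.25 = COGS $20,035.05 + ending $5,431.20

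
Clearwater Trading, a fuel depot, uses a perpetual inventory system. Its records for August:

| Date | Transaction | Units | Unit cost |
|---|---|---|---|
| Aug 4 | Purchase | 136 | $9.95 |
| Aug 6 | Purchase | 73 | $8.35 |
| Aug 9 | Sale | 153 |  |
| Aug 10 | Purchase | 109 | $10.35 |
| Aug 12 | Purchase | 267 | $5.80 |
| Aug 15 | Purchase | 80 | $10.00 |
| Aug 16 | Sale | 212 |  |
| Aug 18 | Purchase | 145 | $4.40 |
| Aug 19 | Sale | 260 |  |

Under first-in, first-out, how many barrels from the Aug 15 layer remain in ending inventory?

Aug 9, 153 sold [FIFO — oldest first]: 136 @ $9.95 + 17 @ $8.35 = $1,495.15
Aug 16, 212 sold [FIFO — oldest first]: 56 @ $8.35 + 109 @ $10.35 + 47 @ $5.80 = $1,868.35
Aug 19, 260 sold [FIFO — oldest first]: 220 @ $5.80 + 40 @ $10.00 = $1,676.00
Total COGS = $1,495.15 + $1,868.35 + $1,676.00 = $5,039.50
Ending inventory: 40 @ $10.00 + 145 @ $4.40 = $1,038.00
Check: goods available $6,077.50 = COGS $5,039.50 + ending $1,038.00

40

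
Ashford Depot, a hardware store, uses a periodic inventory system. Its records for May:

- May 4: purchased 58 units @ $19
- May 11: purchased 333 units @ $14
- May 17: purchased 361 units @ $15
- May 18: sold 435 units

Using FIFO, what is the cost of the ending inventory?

Ending inventory = $4,755

May 18, 435 sold [FIFO — oldest first]: 58 @ $19 + 333 @ $14 + 44 @ $15 = $6,424
Ending inventory: 317 @ $15 = $4,755
Check: goods available $11,179 = COGS $6,424 + ending $4,755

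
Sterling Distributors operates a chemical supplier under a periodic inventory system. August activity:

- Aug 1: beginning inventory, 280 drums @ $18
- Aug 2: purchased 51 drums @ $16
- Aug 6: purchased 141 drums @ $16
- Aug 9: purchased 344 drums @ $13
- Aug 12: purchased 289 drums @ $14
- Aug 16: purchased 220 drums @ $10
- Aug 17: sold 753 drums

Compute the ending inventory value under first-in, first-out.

Aug 17, 753 sold [FIFO — oldest first]: 280 @ $18 + 51 @ $16 + 141 @ $16 + 281 @ $13 = $11,765
Ending inventory: 63 @ $13 + 289 @ $14 + 220 @ $10 = $7,065

Ending inventory = $7,065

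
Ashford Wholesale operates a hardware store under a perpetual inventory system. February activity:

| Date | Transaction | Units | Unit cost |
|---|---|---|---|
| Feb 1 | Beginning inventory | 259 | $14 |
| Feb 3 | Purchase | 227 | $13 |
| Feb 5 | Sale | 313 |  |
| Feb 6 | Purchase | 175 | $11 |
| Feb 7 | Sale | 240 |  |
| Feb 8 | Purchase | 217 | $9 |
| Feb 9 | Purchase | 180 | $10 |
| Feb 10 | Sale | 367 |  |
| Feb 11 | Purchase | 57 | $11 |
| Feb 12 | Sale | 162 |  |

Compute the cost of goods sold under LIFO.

COGS = $12,420

Feb 5, 313 sold [LIFO — newest first]: 227 @ $13 + 86 @ $14 = $4,155
Feb 7, 240 sold [LIFO — newest first]: 175 @ $11 + 65 @ $14 = $2,835
Feb 10, 367 sold [LIFO — newest first]: 180 @ $10 + 187 @ $9 = $3,483
Feb 12, 162 sold [LIFO — newest first]: 57 @ $11 + 30 @ $9 + 75 @ $14 = $1,947
Total COGS = $4,155 + $2,835 + $3,483 + $1,947 = $12,420
Ending inventory: 33 @ $14 = $462
Check: goods available $12,882 = COGS $12,420 + ending $462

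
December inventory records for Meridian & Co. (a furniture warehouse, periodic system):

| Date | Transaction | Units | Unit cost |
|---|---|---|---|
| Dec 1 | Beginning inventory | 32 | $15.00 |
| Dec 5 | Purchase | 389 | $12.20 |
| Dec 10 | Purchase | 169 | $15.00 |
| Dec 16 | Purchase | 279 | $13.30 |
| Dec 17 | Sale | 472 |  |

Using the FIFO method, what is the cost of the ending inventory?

Ending inventory = $5,480.70

Dec 17, 472 sold [FIFO — oldest first]: 32 @ $15.00 + 389 @ $12.20 + 51 @ $15.00 = $5,990.80
Ending inventory: 118 @ $15.00 + 279 @ $13.30 = $5,480.70
Check: goods available $11,471.50 = COGS $5,990.80 + ending $5,480.70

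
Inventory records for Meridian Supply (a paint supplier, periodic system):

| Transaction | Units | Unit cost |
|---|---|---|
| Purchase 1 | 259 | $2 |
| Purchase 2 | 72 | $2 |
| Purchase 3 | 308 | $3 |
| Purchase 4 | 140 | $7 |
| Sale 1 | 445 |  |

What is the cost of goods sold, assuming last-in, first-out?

COGS = $1,895

Sale 1 (445) [LIFO — newest first]: 140 @ $7 + 305 @ $3 = $1,895
Ending inventory: 259 @ $2 + 72 @ $2 + 3 @ $3 = $671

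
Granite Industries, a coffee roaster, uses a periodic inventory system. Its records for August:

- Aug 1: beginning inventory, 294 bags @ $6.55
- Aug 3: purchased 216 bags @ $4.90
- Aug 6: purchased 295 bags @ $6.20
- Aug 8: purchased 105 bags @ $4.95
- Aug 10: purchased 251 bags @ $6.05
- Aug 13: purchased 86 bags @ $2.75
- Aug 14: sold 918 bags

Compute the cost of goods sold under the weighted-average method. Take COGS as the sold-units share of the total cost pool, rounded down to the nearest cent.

COGS = $5,217.87

Aug 14, sell 918: 918/1247 × $7,087.90 → $5,217.87
Ending inventory (cost pool remaining) = $1,870.03
Check: goods available $7,087.90 = COGS $5,217.87 + ending $1,870.03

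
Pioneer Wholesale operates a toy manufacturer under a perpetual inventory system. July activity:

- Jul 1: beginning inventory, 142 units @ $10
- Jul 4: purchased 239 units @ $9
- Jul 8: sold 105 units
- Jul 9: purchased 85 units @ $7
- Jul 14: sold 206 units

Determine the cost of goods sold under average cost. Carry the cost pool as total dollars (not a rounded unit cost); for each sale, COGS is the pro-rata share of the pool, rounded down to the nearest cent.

COGS = $2,799.82

After Jul 1: 142 on hand, pool $1,420.00 (≈ $10.0000 each)
After Jul 4: 381 on hand, pool $3,571.00 (≈ $9.3727 each)
Jul 8, sell 105: 105/381 × $3,571.00 → $984.13
After Jul 9: 361 on hand, pool $3,181.87 (≈ $8.8140 each)
Jul 14, sell 206: 206/361 × $3,181.87 → $1,815.69
Total COGS = $984.13 + $1,815.69 = $2,799.82
Ending inventory (cost pool remaining) = $1,366.18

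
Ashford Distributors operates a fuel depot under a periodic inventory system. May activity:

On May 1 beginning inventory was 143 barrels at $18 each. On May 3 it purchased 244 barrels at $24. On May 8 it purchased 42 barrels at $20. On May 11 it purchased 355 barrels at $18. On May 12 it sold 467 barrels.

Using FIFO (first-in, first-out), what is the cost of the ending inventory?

May 12, 467 sold [FIFO — oldest first]: 143 @ $18 + 244 @ $24 + 42 @ $20 + 38 @ $18 = $9,954
Ending inventory: 317 @ $18 = $5,706

Ending inventory = $5,706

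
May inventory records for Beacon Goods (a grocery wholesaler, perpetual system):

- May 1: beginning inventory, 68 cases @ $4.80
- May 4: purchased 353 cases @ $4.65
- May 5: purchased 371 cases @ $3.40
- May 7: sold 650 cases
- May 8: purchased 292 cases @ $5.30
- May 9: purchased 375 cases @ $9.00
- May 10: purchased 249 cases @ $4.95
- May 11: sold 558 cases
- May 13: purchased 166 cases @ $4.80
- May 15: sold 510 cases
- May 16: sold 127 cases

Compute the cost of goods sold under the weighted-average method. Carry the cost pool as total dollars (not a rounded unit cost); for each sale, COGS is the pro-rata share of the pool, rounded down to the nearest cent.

COGS = $10,007.92

After May 1: 68 on hand, pool $326.40 (≈ $4.8000 each)
After May 4: 421 on hand, pool $1,967.85 (≈ $4.6742 each)
After May 5: 792 on hand, pool $3,229.25 (≈ $4.0773 each)
May 7, sell 650: 650/792 × $3,229.25 → $2,650.26
After May 8: 434 on hand, pool $2,126.59 (≈ $4.9000 each)
After May 9: 809 on hand, pool $5,501.59 (≈ $6.8005 each)
After May 10: 1058 on hand, pool $6,734.14 (≈ $6.3650 each)
May 11, sell 558: 558/1058 × $6,734.14 → $3,551.65
After May 13: 666 on hand, pool $3,979.29 (≈ $5.9749 each)
May 15, sell 510: 510/666 × $3,979.29 → $3,047.20
May 16, sell 127: 127/156 × $932.09 → $758.81
Total COGS = $2,650.26 + $3,551.65 + $3,047.20 + $758.81 = $10,007.92
Ending inventory (cost pool remaining) = $173.28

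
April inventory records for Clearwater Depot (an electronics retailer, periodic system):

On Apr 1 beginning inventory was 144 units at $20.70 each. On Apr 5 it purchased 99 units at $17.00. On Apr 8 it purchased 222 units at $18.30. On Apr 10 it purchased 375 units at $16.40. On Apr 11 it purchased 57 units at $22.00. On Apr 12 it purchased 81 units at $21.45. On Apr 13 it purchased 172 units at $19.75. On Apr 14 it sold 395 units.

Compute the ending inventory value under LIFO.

Apr 14, 395 sold [LIFO — newest first]: 172 @ $19.75 + 81 @ $21.45 + 57 @ $22.00 + 85 @ $16.40 = $7,782.45
Ending inventory: 144 @ $20.70 + 99 @ $17.00 + 222 @ $18.30 + 290 @ $16.40 = $13,482.40

Ending inventory = $13,482.40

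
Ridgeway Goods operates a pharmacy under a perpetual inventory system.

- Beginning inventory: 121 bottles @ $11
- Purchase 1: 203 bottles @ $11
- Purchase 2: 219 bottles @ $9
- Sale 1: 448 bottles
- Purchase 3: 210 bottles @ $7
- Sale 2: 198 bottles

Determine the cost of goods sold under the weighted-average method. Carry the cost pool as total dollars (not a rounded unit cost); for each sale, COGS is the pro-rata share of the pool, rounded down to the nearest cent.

After Beginning: 121 on hand, pool $1,331.00 (≈ $11.0000 each)
After Purchase 1: 324 on hand, pool $3,564.00 (≈ $11.0000 each)
After Purchase 2: 543 on hand, pool $5,535.00 (≈ $10.1934 each)
Sale 1, sell 448: 448/543 × $5,535.00 → $4,566.62
After Purchase 3: 305 on hand, pool $2,438.38 (≈ $7.9947 each)
Sale 2, sell 198: 198/305 × $2,438.38 → $1,582.94
Total COGS = $4,566.62 + $1,582.94 = $6,149.56
Ending inventory (cost pool remaining) = $855.44
Check: goods available $7,005.00 = COGS $6,149.56 + ending $855.44

COGS = $6,149.56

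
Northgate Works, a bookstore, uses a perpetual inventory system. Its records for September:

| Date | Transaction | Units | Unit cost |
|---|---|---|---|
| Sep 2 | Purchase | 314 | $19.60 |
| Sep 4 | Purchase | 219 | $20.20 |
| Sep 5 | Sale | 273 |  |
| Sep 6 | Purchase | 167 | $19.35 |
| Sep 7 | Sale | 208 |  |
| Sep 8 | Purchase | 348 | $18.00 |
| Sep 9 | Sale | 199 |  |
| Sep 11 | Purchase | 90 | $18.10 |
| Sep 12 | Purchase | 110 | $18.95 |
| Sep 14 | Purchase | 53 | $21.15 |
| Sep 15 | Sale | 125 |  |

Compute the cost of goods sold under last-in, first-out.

Sep 5, 273 sold [LIFO — newest first]: 219 @ $20.20 + 54 @ $19.60 = $5,482.20
Sep 7, 208 sold [LIFO — newest first]: 167 @ $19.35 + 41 @ $19.60 = $4,035.05
Sep 9, 199 sold [LIFO — newest first]: 199 @ $18.00 = $3,582.00
Sep 15, 125 sold [LIFO — newest first]: 53 @ $21.15 + 72 @ $18.95 = $2,485.35
Total COGS = $5,482.20 + $4,035.05 + $3,582.00 + $2,485.35 = $15,584.60
Ending inventory: 219 @ $19.60 + 149 @ $18.00 + 90 @ $18.10 + 38 @ $18.95 = $9,323.50
Check: goods available $24,908.10 = COGS $15,584.60 + ending $9,323.50

COGS = $15,584.60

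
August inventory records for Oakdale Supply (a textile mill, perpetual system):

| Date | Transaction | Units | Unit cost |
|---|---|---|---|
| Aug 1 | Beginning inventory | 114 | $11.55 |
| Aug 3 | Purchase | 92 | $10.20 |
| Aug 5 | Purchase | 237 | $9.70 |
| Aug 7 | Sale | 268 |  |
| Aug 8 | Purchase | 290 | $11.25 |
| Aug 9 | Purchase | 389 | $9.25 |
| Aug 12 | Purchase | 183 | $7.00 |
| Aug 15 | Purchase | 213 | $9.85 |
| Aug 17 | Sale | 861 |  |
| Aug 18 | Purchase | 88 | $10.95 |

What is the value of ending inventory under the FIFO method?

Ending inventory = $4,293.65

Aug 7, 268 sold [FIFO — oldest first]: 114 @ $11.55 + 92 @ $10.20 + 62 @ $9.70 = $2,856.50
Aug 17, 861 sold [FIFO — oldest first]: 175 @ $9.70 + 290 @ $11.25 + 389 @ $9.25 + 7 @ $7.00 = $8,607.25
Total COGS = $2,856.50 + $8,607.25 = $11,463.75
Ending inventory: 176 @ $7.00 + 213 @ $9.85 + 88 @ $10.95 = $4,293.65
Check: goods available $15,757.40 = COGS $11,463.75 + ending $4,293.65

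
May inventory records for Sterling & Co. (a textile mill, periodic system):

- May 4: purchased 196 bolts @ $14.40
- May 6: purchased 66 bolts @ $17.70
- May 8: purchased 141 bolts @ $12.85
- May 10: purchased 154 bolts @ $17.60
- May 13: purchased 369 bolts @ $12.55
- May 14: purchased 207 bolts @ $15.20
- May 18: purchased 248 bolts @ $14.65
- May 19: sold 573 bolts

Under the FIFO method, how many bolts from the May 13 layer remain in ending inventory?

353

May 19, 573 sold [FIFO — oldest first]: 196 @ $14.40 + 66 @ $17.70 + 141 @ $12.85 + 154 @ $17.60 + 16 @ $12.55 = $8,713.65
Ending inventory: 353 @ $12.55 + 207 @ $15.20 + 248 @ $14.65 = $11,209.75
Check: goods available $19,923.40 = COGS $8,713.65 + ending $11,209.75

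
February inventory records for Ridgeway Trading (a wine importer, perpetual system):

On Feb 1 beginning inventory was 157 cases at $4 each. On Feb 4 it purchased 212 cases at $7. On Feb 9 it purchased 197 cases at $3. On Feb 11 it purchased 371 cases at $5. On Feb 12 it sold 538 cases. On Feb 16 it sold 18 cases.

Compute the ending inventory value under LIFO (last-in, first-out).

Feb 12, 538 sold [LIFO — newest first]: 371 @ $5 + 167 @ $3 = $2,356
Feb 16, 18 sold [LIFO — newest first]: 18 @ $3 = $54
Total COGS = $2,356 + $54 = $2,410
Ending inventory: 157 @ $4 + 212 @ $7 + 12 @ $3 = $2,148
Check: goods available $4,558 = COGS $2,410 + ending $2,148

Ending inventory = $2,148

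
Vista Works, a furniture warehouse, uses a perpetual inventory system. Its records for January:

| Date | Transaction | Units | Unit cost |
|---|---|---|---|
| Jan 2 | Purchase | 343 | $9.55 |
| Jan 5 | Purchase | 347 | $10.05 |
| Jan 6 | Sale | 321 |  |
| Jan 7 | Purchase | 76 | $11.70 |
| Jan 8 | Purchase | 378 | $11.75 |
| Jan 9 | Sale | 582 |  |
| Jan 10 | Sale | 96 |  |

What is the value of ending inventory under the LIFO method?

Jan 6, 321 sold [LIFO — newest first]: 321 @ $10.05 = $3,226.05
Jan 9, 582 sold [LIFO — newest first]: 378 @ $11.75 + 76 @ $11.70 + 26 @ $10.05 + 102 @ $9.55 = $6,566.10
Jan 10, 96 sold [LIFO — newest first]: 96 @ $9.55 = $916.80
Total COGS = $3,226.05 + $6,566.10 + $916.80 = $10,708.95
Ending inventory: 145 @ $9.55 = $1,384.75
Check: goods available $12,093.70 = COGS $10,708.95 + ending $1,384.75

Ending inventory = $1,384.75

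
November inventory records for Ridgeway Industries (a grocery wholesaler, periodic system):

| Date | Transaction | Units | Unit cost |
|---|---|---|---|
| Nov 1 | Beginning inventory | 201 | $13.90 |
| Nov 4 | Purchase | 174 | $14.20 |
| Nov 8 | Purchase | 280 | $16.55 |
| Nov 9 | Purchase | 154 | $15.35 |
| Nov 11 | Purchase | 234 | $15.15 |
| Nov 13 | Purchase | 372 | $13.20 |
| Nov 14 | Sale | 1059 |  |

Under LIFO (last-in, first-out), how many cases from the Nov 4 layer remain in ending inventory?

Nov 14, 1059 sold [LIFO — newest first]: 372 @ $13.20 + 234 @ $15.15 + 154 @ $15.35 + 280 @ $16.55 + 19 @ $14.20 = $15,723.20
Ending inventory: 201 @ $13.90 + 155 @ $14.20 = $4,994.90

155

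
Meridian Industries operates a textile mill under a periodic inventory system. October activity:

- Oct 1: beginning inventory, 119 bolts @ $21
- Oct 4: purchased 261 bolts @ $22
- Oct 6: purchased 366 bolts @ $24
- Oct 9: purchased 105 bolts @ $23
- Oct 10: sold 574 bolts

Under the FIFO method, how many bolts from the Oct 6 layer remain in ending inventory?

Oct 10, 574 sold [FIFO — oldest first]: 119 @ $21 + 261 @ $22 + 194 @ $24 = $12,897
Ending inventory: 172 @ $24 + 105 @ $23 = $6,543
Check: goods available $19,440 = COGS $12,897 + ending $6,543

172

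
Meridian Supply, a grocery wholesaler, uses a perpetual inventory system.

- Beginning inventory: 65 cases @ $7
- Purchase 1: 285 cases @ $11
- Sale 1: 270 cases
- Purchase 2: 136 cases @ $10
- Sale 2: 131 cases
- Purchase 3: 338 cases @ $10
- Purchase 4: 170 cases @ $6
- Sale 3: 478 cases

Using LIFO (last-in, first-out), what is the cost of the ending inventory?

Ending inventory = $970

Sale 1 (270) [LIFO — newest first]: 270 @ $11 = $2,970
Sale 2 (131) [LIFO — newest first]: 131 @ $10 = $1,310
Sale 3 (478) [LIFO — newest first]: 170 @ $6 + 308 @ $10 = $4,100
Total COGS = $2,970 + $1,310 + $4,100 = $8,380
Ending inventory: 65 @ $7 + 15 @ $11 + 5 @ $10 + 30 @ $10 = $970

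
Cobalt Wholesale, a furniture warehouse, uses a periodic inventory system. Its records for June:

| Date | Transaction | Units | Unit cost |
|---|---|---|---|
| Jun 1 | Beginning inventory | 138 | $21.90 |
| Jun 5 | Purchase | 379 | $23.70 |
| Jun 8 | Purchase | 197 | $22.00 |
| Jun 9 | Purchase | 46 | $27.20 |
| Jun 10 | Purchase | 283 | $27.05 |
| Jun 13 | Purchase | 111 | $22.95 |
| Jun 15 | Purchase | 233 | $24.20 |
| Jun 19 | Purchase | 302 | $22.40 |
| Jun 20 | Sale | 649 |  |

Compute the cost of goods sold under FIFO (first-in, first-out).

Jun 20, 649 sold [FIFO — oldest first]: 138 @ $21.90 + 379 @ $23.70 + 132 @ $22.00 = $14,908.50
Ending inventory: 65 @ $22.00 + 46 @ $27.20 + 283 @ $27.05 + 111 @ $22.95 + 233 @ $24.20 + 302 @ $22.40 = $25,287.20
Check: goods available $40,195.70 = COGS $14,908.50 + ending $25,287.20

COGS = $14,908.50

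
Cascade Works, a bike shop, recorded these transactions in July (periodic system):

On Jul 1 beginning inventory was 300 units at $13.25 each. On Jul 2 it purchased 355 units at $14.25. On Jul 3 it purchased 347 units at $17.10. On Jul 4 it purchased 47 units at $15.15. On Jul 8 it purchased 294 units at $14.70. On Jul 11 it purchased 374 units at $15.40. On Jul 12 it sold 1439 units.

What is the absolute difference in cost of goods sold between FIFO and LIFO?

$597.70

FIFO COGS: 300 @ $13.25 + 355 @ $14.25 + 347 @ $17.10 + 47 @ $15.15 + 294 @ $14.70 + 96 @ $15.40 = $21,479.70
LIFO COGS: 374 @ $15.40 + 294 @ $14.70 + 47 @ $15.15 + 347 @ $17.10 + 355 @ $14.25 + 22 @ $13.25 = $22,077.40
Difference = |$21,479.70 − $22,077.40| = $597.70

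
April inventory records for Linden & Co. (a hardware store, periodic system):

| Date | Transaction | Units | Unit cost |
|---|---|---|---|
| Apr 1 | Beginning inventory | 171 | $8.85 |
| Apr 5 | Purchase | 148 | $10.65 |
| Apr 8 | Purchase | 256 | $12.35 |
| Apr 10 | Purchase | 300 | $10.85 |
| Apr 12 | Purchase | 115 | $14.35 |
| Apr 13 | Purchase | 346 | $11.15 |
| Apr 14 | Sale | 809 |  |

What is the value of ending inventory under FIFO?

Apr 14, 809 sold [FIFO — oldest first]: 171 @ $8.85 + 148 @ $10.65 + 256 @ $12.35 + 234 @ $10.85 = $8,790.05
Ending inventory: 66 @ $10.85 + 115 @ $14.35 + 346 @ $11.15 = $6,224.25

Ending inventory = $6,224.25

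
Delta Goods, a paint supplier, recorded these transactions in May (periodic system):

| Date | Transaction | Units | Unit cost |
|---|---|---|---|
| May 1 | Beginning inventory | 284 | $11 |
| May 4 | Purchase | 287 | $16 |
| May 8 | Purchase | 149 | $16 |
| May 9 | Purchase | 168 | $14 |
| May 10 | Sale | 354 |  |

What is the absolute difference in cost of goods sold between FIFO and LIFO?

FIFO COGS: 284 @ $11 + 70 @ $16 = $4,244
LIFO COGS: 168 @ $14 + 149 @ $16 + 37 @ $16 = $5,328
Difference = |$4,244 − $5,328| = $1,084

$1,084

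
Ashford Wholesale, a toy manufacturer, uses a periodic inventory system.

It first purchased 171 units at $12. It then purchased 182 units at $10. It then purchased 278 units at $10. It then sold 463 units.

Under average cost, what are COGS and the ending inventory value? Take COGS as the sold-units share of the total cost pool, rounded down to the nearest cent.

Sale 1, sell 463: 463/631 × $6,652.00 → $4,880.94
Ending inventory (cost pool remaining) = $1,771.06
Check: goods available $6,652.00 = COGS $4,880.94 + ending $1,771.06

COGS = $4,880.94; ending inventory = $1,771.06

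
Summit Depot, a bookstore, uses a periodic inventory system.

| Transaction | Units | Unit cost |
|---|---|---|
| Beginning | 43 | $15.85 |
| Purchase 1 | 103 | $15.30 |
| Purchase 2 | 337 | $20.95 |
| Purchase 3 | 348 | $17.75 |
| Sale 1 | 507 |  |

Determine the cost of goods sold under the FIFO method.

COGS = $9,743.60

Sale 1 (507) [FIFO — oldest first]: 43 @ $15.85 + 103 @ $15.30 + 337 @ $20.95 + 24 @ $17.75 = $9,743.60
Ending inventory: 324 @ $17.75 = $5,751.00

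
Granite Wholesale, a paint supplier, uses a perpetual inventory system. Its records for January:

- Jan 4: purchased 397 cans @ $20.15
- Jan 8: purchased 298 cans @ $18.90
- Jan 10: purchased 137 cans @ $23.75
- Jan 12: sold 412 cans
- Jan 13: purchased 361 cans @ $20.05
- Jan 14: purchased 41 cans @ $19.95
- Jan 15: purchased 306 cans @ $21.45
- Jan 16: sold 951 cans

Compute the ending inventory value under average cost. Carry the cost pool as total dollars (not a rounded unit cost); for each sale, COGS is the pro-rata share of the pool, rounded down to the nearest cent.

Ending inventory = $3,631.59

After Jan 4: 397 on hand, pool $7,999.55 (≈ $20.1500 each)
After Jan 8: 695 on hand, pool $13,631.75 (≈ $19.6140 each)
After Jan 10: 832 on hand, pool $16,885.50 (≈ $20.2951 each)
Jan 12, sell 412: 412/832 × $16,885.50 → $8,361.56
After Jan 13: 781 on hand, pool $15,761.99 (≈ $20.1818 each)
After Jan 14: 822 on hand, pool $16,579.94 (≈ $20.1702 each)
After Jan 15: 1128 on hand, pool $23,143.64 (≈ $20.5174 each)
Jan 16, sell 951: 951/1128 × $23,143.64 → $19,512.05
Total COGS = $8,361.56 + $19,512.05 = $27,873.61
Ending inventory (cost pool remaining) = $3,631.59
Check: goods available $31,505.20 = COGS $27,873.61 + ending $3,631.59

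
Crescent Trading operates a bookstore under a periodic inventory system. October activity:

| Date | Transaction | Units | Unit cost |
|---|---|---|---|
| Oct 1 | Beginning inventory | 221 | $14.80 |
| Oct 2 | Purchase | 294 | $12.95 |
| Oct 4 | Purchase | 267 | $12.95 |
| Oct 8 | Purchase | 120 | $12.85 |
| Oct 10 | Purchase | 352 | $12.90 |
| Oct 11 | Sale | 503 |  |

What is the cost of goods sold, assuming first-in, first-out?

Oct 11, 503 sold [FIFO — oldest first]: 221 @ $14.80 + 282 @ $12.95 = $6,922.70
Ending inventory: 12 @ $12.95 + 267 @ $12.95 + 120 @ $12.85 + 352 @ $12.90 = $9,695.85

COGS = $6,922.70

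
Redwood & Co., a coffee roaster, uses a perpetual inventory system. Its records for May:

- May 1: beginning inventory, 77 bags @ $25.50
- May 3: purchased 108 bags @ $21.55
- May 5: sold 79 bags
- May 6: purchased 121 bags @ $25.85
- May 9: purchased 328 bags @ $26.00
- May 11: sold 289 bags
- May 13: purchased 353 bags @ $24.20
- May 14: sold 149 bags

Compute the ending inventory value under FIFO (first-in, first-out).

Ending inventory = $11,584.60

May 5, 79 sold [FIFO — oldest first]: 77 @ $25.50 + 2 @ $21.55 = $2,006.60
May 11, 289 sold [FIFO — oldest first]: 106 @ $21.55 + 121 @ $25.85 + 62 @ $26.00 = $7,024.15
May 14, 149 sold [FIFO — oldest first]: 149 @ $26.00 = $3,874.00
Total COGS = $2,006.60 + $7,024.15 + $3,874.00 = $12,904.75
Ending inventory: 117 @ $26.00 + 353 @ $24.20 = $11,584.60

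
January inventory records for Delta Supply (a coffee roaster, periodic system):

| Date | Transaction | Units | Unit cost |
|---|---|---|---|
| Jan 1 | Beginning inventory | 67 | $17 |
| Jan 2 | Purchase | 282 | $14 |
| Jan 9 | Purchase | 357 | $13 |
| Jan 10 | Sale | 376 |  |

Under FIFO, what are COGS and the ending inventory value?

Jan 10, 376 sold [FIFO — oldest first]: 67 @ $17 + 282 @ $14 + 27 @ $13 = $5,438
Ending inventory: 330 @ $13 = $4,290

COGS = $5,438; ending inventory = $4,290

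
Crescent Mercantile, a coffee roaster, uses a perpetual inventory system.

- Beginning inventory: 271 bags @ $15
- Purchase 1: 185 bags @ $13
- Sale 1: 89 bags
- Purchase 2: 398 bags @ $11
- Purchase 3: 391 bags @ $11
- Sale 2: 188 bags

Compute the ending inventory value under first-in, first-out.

Sale 1 (89) [FIFO — oldest first]: 89 @ $15 = $1,335
Sale 2 (188) [FIFO — oldest first]: 182 @ $15 + 6 @ $13 = $2,808
Total COGS = $1,335 + $2,808 = $4,143
Ending inventory: 179 @ $13 + 398 @ $11 + 391 @ $11 = $11,006
Check: goods available $15,149 = COGS $4,143 + ending $11,006

Ending inventory = $11,006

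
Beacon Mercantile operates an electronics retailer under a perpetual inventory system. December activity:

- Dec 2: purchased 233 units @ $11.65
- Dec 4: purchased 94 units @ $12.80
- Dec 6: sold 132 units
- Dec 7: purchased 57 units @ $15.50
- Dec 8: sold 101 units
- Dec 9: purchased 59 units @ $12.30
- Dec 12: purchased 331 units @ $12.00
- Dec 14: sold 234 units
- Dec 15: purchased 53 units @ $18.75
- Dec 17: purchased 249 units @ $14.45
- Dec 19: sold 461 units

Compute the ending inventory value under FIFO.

Ending inventory = $2,138.60

Dec 6, 132 sold [FIFO — oldest first]: 132 @ $11.65 = $1,537.80
Dec 8, 101 sold [FIFO — oldest first]: 101 @ $11.65 = $1,176.65
Dec 14, 234 sold [FIFO — oldest first]: 94 @ $12.80 + 57 @ $15.50 + 59 @ $12.30 + 24 @ $12.00 = $3,100.40
Dec 19, 461 sold [FIFO — oldest first]: 307 @ $12.00 + 53 @ $18.75 + 101 @ $14.45 = $6,137.20
Total COGS = $1,537.80 + $1,176.65 + $3,100.40 + $6,137.20 = $11,952.05
Ending inventory: 148 @ $14.45 = $2,138.60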